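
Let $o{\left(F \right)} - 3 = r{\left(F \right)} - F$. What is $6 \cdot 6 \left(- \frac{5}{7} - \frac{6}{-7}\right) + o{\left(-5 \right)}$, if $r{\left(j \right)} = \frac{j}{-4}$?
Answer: $\frac{403}{28} \approx 14.393$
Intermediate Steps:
$r{\left(j \right)} = - \frac{j}{4}$ ($r{\left(j \right)} = j \left(- \frac{1}{4}\right) = - \frac{j}{4}$)
$o{\left(F \right)} = 3 - \frac{5 F}{4}$
$6 \cdot 6 \left(- \frac{5}{7} - \frac{6}{-7}\right) + o{\left(-5 \right)} = 6 \cdot 6 \left(- \frac{5}{7} - \frac{6}{-7}\right) + \left(3 - - \frac{25}{4}\right) = 36 \left(\left(-5\right) \frac{1}{7} - - \frac{6}{7}\right) + \left(3 + \frac{25}{4}\right) = 36 \left(- \frac{5}{7} + \frac{6}{7}\right) + \frac{37}{4} = 36 \cdot \frac{1}{7} + \frac{37}{4} = \frac{36}{7} + \frac{37}{4} = \frac{403}{28}$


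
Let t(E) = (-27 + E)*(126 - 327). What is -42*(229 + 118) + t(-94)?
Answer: 9747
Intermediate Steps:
t(E) = 5427 - 201*E (t(E) = (-27 + E)*(-201) = 5427 - 201*E)
-42*(229 + 118) + t(-94) = -42*(229 + 118) + (5427 - 201*(-94)) = -42*347 + (5427 + 18894) = -14574 + 24321 = 9747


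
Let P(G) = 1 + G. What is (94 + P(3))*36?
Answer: 3528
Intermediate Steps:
(94 + P(3))*36 = (94 + (1 + 3))*36 = (94 + 4)*36 = 98*36 = 3528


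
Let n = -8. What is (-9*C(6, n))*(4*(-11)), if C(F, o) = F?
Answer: 2376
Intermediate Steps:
(-9*C(6, n))*(4*(-11)) = (-9*6)*(4*(-11)) = -54*(-44) = 2376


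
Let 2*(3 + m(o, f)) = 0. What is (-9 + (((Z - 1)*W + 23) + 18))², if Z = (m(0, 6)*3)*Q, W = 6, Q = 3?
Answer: 18496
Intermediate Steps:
m(o, f) = -3 (m(o, f) = -3 + (½)*0 = -3 + 0 = -3)
Z = -27 (Z = -3*3*3 = -9*3 = -27)
(-9 + (((Z - 1)*W + 23) + 18))² = (-9 + (((-27 - 1)*6 + 23) + 18))² = (-9 + ((-28*6 + 23) + 18))² = (-9 + ((-168 + 23) + 18))² = (-9 + (-145 + 18))² = (-9 - 127)² = (-136)² = 18496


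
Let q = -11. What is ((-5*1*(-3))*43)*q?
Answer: -7095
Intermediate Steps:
((-5*1*(-3))*43)*q = ((-5*1*(-3))*43)*(-11) = (-5*(-3)*43)*(-11) = (15*43)*(-11) = 645*(-11) = -7095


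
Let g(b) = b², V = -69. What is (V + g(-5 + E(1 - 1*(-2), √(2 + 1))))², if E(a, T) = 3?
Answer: 4225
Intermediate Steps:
(V + g(-5 + E(1 - 1*(-2), √(2 + 1))))² = (-69 + (-5 + 3)²)² = (-69 + (-2)²)² = (-69 + 4)² = (-65)² = 4225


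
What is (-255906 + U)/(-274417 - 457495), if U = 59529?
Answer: 196377/731912 ≈ 0.26831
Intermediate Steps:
(-255906 + U)/(-274417 - 457495) = (-255906 + 59529)/(-274417 - 457495) = -196377/(-731912) = -196377*(-1/731912) = 196377/731912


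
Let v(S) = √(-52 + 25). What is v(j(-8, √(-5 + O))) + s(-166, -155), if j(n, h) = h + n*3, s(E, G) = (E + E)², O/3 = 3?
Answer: 110224 + 3*I*√3 ≈ 1.1022e+5 + 5.1962*I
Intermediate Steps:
O = 9 (O = 3*3 = 9)
s(E, G) = 4*E² (s(E, G) = (2*E)² = 4*E²)
j(n, h) = h + 3*n
v(S) = 3*I*√3 (v(S) = √(-27) = 3*I*√3)
v(j(-8, √(-5 + O))) + s(-166, -155) = 3*I*√3 + 4*(-166)² = 3*I*√3 + 4*27556 = 3*I*√3 + 110224 = 110224 + 3*I*√3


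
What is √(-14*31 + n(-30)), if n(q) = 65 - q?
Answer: I*√339 ≈ 18.412*I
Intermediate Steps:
√(-14*31 + n(-30)) = √(-14*31 + (65 - 1*(-30))) = √(-434 + (65 + 30)) = √(-434 + 95) = √(-339) = I*√339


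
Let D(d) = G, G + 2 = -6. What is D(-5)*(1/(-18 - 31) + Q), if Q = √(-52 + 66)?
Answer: 8/49 - 8*√14 ≈ -29.770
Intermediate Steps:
G = -8 (G = -2 - 6 = -8)
D(d) = -8
Q = √14 ≈ 3.7417
D(-5)*(1/(-18 - 31) + Q) = -8*(1/(-18 - 31) + √14) = -8*(1/(-49) + √14) = -8*(-1/49 + √14) = 8/49 - 8*√14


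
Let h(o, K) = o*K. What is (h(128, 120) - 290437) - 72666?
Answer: -347743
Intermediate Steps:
h(o, K) = K*o
(h(128, 120) - 290437) - 72666 = (120*128 - 290437) - 72666 = (15360 - 290437) - 72666 = -275077 - 72666 = -347743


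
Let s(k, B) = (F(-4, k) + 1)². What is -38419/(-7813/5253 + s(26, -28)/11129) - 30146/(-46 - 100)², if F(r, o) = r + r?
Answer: 11968276440148067/461989554920 ≈ 25906.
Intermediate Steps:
F(r, o) = 2*r
s(k, B) = 49 (s(k, B) = (2*(-4) + 1)² = (-8 + 1)² = (-7)² = 49)
-38419/(-7813/5253 + s(26, -28)/11129) - 30146/(-46 - 100)² = -38419/(-7813/5253 + 49/11129) - 30146/(-46 - 100)² = -38419/(-7813*1/5253 + 49*(1/11129)) - 30146/((-146)²) = -38419/(-7813/5253 + 49/11129) - 30146/21316 = -38419/(-86693480/58460637) - 30146*1/21316 = -38419*(-58460637/86693480) - 15073/10658 = 2245999212903/86693480 - 15073/10658 = 11968276440148067/461989554920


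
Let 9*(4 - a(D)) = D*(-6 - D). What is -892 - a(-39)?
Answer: -1039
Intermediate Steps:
a(D) = 4 - D*(-6 - D)/9
-892 - a(-39) = -892 - (4 + (⅑)*(-39)² + (⅔)*(-39)) = -892 - (4 + (⅑)*1521 - 26) = -892 - (4 + 169 - 26) = -892 - 1*147 = -892 - 147 = -1039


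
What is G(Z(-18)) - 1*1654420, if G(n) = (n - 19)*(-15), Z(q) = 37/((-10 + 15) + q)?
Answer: -21503200/13 ≈ -1.6541e+6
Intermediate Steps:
Z(q) = 37/(5 + q)
G(n) = 285 - 15*n (G(n) = (-19 + n)*(-15) = 285 - 15*n)
G(Z(-18)) - 1*1654420 = (285 - 555/(5 - 18)) - 1*1654420 = (285 - 555/(-13)) - 1654420 = (285 - 555*(-1)/13) - 1654420 = (285 - 15*(-37/13)) - 1654420 = (285 + 555/13) - 1654420 = 4260/13 - 1654420 = -21503200/13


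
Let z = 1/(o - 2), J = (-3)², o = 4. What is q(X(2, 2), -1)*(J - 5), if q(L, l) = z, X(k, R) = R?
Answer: 2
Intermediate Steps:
J = 9
z = ½ (z = 1/(4 - 2) = 1/2 = ½ ≈ 0.50000)
q(L, l) = ½
q(X(2, 2), -1)*(J - 5) = (9 - 5)/2 = (½)*4 = 2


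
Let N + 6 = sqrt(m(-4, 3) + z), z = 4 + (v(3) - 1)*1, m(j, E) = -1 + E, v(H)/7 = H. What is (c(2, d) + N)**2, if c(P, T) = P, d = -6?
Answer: (4 - sqrt(26))**2 ≈ 1.2078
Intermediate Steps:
v(H) = 7*H
z = 24 (z = 4 + (7*3 - 1)*1 = 4 + (21 - 1)*1 = 4 + 20*1 = 4 + 20 = 24)
N = -6 + sqrt(26) (N = -6 + sqrt((-1 + 3) + 24) = -6 + sqrt(2 + 24) = -6 + sqrt(26) ≈ -0.90098)
(c(2, d) + N)**2 = (2 + (-6 + sqrt(26)))**2 = (-4 + sqrt(26))**2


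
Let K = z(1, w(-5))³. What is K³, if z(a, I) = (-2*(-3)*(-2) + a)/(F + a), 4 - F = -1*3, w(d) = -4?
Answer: -2357947691/134217728 ≈ -17.568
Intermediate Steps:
F = 7 (F = 4 - (-1)*3 = 4 - 1*(-3) = 4 + 3 = 7)
z(a, I) = (-12 + a)/(7 + a) (z(a, I) = (-2*(-3)*(-2) + a)/(7 + a) = (6*(-2) + a)/(7 + a) = (-12 + a)/(7 + a))
K = -1331/512 (K = ((-12 + 1)/(7 + 1))³ = (-11/8)³ = -1331/512 ≈ -2.5996)
K³ = (-1331/512)³ = -2357947691/134217728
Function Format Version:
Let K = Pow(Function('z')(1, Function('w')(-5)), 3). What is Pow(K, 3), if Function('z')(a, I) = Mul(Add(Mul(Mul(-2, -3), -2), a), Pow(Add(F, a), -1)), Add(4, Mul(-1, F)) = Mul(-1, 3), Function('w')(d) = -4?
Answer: Rational(-2357947691, 134217728) ≈ -17.568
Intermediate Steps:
F = 7 (F = Add(4, Mul(-1, Mul(-1, 3))) = Add(4, Mul(-1, -3)) = Add(4, 3) = 7)
Function('z')(a, I) = Mul(Pow(Add(7, a), -1), Add(-12, a)) (Function('z')(a, I) = Mul(Add(Mul(Mul(-2, -3), -2), a), Pow(Add(7, a), -1)) = Mul(Add(Mul(6, -2), a), Pow(Add(7, a), -1)) = Mul(Add(-12, a), Pow(Add(7, a), -1)) = Mul(Pow(Add(7, a), -1), Add(-12, a)))
K = Rational(-1331, 512) (K = Pow(Mul(Pow(Add(7, 1), -1), Add(-12, 1)), 3) = Pow(Mul(Pow(8, -1), -11), 3) = Pow(Mul(Rational(1, 8), -11), 3) = Pow(Rational(-11, 8), 3) = Rational(-1331, 512) ≈ -2.5996)
Pow(K, 3) = Pow(Rational(-1331, 512), 3) = Rational(-2357947691, 134217728)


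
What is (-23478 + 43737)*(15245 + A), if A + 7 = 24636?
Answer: 807807366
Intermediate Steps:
A = 24629 (A = -7 + 24636 = 24629)
(-23478 + 43737)*(15245 + A) = (-23478 + 43737)*(15245 + 24629) = 20259*39874 = 807807366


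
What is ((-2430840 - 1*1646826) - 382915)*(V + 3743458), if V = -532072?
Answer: -14324647375266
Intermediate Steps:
((-2430840 - 1*1646826) - 382915)*(V + 3743458) = ((-2430840 - 1*1646826) - 382915)*(-532072 + 3743458) = ((-2430840 - 1646826) - 382915)*3211386 = (-4077666 - 382915)*3211386 = -4460581*3211386 = -14324647375266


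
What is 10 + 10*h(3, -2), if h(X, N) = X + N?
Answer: 20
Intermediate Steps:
h(X, N) = N + X
10 + 10*h(3, -2) = 10 + 10*(-2 + 3) = 10 + 10*1 = 10 + 10 = 20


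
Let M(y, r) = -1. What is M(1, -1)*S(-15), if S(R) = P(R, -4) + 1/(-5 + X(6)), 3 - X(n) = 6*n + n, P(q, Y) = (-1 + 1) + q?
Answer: 661/44 ≈ 15.023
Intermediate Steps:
P(q, Y) = q (P(q, Y) = 0 + q = q)
X(n) = 3 - 7*n (X(n) = 3 - (6*n + n) = 3 - 7*n)
S(R) = -1/44 + R (S(R) = R + 1/(-5 + (3 - 7*6)) = R + 1/(-5 + (3 - 42)) = R + 1/(-5 - 39) = R + 1/(-44) = R - 1/44 = -1/44 + R)
M(1, -1)*S(-15) = -(-1/44 - 15) = -1*(-661/44) = 661/44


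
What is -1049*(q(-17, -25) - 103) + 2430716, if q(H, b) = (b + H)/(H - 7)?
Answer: 10147709/4 ≈ 2.5369e+6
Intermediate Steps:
q(H, b) = (H + b)/(-7 + H)
-1049*(q(-17, -25) - 103) + 2430716 = -1049*((-17 - 25)/(-7 - 17) - 103) + 2430716 = -1049*(-42/(-24) - 103) + 2430716 = -1049*(-1/24*(-42) - 103) + 2430716 = -1049*(7/4 - 103) + 2430716 = -1049*(-405/4) + 2430716 = 424845/4 + 2430716 = 10147709/4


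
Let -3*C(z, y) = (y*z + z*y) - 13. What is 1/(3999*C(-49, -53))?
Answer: -1/6906273 ≈ -1.4480e-7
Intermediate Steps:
C(z, y) = 13/3 - 2*y*z/3 (C(z, y) = -((y*z + z*y) - 13)/3 = -((y*z + y*z) - 13)/3 = -(2*y*z - 13)/3 = -(-13 + 2*y*z)/3 = 13/3 - 2*y*z/3)
1/(3999*C(-49, -53)) = 1/(3999*(13/3 - ⅔*(-53)*(-49))) = 1/(3999*(13/3 - 5194/3)) = (1/3999)/(-1727) = (1/3999)*(-1/1727) = -1/6906273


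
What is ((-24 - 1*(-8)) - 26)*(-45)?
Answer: 1890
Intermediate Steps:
((-24 - 1*(-8)) - 26)*(-45) = ((-24 + 8) - 26)*(-45) = (-16 - 26)*(-45) = -42*(-45) = 1890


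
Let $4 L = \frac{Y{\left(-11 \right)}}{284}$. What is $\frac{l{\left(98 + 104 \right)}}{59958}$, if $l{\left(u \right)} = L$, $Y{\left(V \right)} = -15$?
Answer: $- \frac{5}{22704096} \approx -2.2022 \cdot 10^{-7}$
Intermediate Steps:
$L = - \frac{15}{1136}$ ($L = \frac{\left(-15\right) \frac{1}{284}}{4} = \frac{1}{4} \left(- \frac{15}{284}\right) = - \frac{15}{1136} \approx -0.013204$)
$l{\left(u \right)} = - \frac{15}{1136}$
$\frac{l{\left(98 + 104 \right)}}{59958} = - \frac{15}{1136 \cdot 59958} = \left(- \frac{15}{1136}\right) \frac{1}{59958} = - \frac{5}{22704096}$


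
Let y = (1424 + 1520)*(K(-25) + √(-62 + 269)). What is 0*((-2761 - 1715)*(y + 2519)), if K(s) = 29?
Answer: 0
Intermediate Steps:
y = 85376 + 8832*√23 (y = (1424 + 1520)*(29 + √(-62 + 269)) = 2944*(29 + √207) = 2944*(29 + 3*√23) = 85376 + 8832*√23 ≈ 1.2773e+5)
0*((-2761 - 1715)*(y + 2519)) = 0*((-2761 - 1715)*((85376 + 8832*√23) + 2519)) = 0*(-4476*(87895 + 8832*√23)) = 0*(-393418020 - 39532032*√23) = 0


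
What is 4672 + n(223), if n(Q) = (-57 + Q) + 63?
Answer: 4901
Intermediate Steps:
n(Q) = 6 + Q
4672 + n(223) = 4672 + (6 + 223) = 4672 + 229 = 4901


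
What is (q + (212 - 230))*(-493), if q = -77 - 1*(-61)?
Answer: 16762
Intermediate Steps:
q = -16 (q = -77 + 61 = -16)
(q + (212 - 230))*(-493) = (-16 + (212 - 230))*(-493) = (-16 - 18)*(-493) = -34*(-493) = 16762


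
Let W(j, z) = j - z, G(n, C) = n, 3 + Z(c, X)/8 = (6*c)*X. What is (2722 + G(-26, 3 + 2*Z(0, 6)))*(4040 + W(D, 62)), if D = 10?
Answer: 10751648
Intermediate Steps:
Z(c, X) = -24 + 48*X*c (Z(c, X) = -24 + 8*((6*c)*X) = -24 + 8*(6*X*c) = -24 + 48*X*c)
(2722 + G(-26, 3 + 2*Z(0, 6)))*(4040 + W(D, 62)) = (2722 - 26)*(4040 + (10 - 1*62)) = 2696*(4040 + (10 - 62)) = 2696*(4040 - 52) = 2696*3988 = 10751648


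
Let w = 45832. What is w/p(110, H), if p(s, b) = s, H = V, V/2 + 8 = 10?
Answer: 22916/55 ≈ 416.65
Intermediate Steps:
V = 4 (V = -16 + 2*10 = -16 + 20 = 4)
H = 4
w/p(110, H) = 45832/110 = 45832*(1/110) = 22916/55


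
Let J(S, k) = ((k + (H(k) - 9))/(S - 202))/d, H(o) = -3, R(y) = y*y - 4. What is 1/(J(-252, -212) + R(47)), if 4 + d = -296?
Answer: 17025/37540097 ≈ 0.00045351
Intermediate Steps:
R(y) = -4 + y² (R(y) = y² - 4 = -4 + y²)
d = -300 (d = -4 - 296 = -300)
J(S, k) = -(-12 + k)/(300*(-202 + S)) (J(S, k) = ((k + (-3 - 9))/(S - 202))/(-300) = ((k - 12)/(-202 + S))*(-1/300) = ((-12 + k)/(-202 + S))*(-1/300) = -(-12 + k)/(300*(-202 + S)))
1/(J(-252, -212) + R(47)) = 1/((12 - 1*(-212))/(300*(-202 - 252)) + (-4 + 47²)) = 1/((1/300)*(12 + 212)/(-454) + (-4 + 2209)) = 1/((1/300)*(-1/454)*224 + 2205) = 1/(-28/17025 + 2205) = 1/(37540097/17025) = 17025/37540097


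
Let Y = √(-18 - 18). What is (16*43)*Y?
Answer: 4128*I ≈ 4128.0*I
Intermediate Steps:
Y = 6*I (Y = √(-36) = 6*I ≈ 6.0*I)
(16*43)*Y = (16*43)*(6*I) = 688*(6*I) = 4128*I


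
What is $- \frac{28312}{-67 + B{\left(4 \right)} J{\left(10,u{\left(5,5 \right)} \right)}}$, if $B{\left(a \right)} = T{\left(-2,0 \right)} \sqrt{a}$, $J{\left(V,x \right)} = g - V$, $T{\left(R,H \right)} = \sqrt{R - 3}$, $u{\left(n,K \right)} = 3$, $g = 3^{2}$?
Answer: $\frac{1896904}{4509} - \frac{56624 i \sqrt{5}}{4509} \approx 420.69 - 28.081 i$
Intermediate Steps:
$g = 9$
$T{\left(R,H \right)} = \sqrt{-3 + R}$
$J{\left(V,x \right)} = 9 - V$
$B{\left(a \right)} = i \sqrt{5} \sqrt{a}$ ($B{\left(a \right)} = \sqrt{-3 - 2} \sqrt{a} = \sqrt{-5} \sqrt{a} = i \sqrt{5} \sqrt{a}$)
$- \frac{28312}{-67 + B{\left(4 \right)} J{\left(10,u{\left(5,5 \right)} \right)}} = - \frac{28312}{-67 + i \sqrt{5} \sqrt{4} \left(9 - 10\right)} = - \frac{28312}{-67 + i \sqrt{5} \cdot 2 \left(9 - 10\right)} = - \frac{28312}{-67 + 2 i \sqrt{5} \left(-1\right)} = - \frac{28312}{-67 - 2 i \sqrt{5}}$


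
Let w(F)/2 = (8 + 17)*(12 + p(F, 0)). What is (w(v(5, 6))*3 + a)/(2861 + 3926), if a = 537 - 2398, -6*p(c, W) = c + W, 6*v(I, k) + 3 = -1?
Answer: -133/20361 ≈ -0.0065321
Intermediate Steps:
v(I, k) = -⅔ (v(I, k) = -½ + (⅙)*(-1) = -½ - ⅙ = -⅔)
p(c, W) = -W/6 - c/6 (p(c, W) = -(c + W)/6 = -(W + c)/6 = -W/6 - c/6)
a = -1861
w(F) = 600 - 25*F/3 (w(F) = 2*((8 + 17)*(12 + (-⅙*0 - F/6))) = 2*(25*(12 + (0 - F/6))) = 2*(25*(12 - F/6)) = 2*(300 - 25*F/6) = 600 - 25*F/3)
(w(v(5, 6))*3 + a)/(2861 + 3926) = ((600 - 25/3*(-⅔))*3 - 1861)/(2861 + 3926) = ((600 + 50/9)*3 - 1861)/6787 = ((5450/9)*3 - 1861)*(1/6787) = (5450/3 - 1861)*(1/6787) = -133/3*1/6787 = -133/20361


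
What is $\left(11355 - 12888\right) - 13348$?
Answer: $-14881$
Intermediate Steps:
$\left(11355 - 12888\right) - 13348 = -1533 - 13348 = -14881$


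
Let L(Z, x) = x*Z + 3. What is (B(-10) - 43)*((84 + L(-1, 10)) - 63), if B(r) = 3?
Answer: -560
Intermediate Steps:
L(Z, x) = 3 + Z*x (L(Z, x) = Z*x + 3 = 3 + Z*x)
(B(-10) - 43)*((84 + L(-1, 10)) - 63) = (3 - 43)*((84 + (3 - 1*10)) - 63) = -40*((84 + (3 - 10)) - 63) = -40*((84 - 7) - 63) = -40*(77 - 63) = -40*14 = -560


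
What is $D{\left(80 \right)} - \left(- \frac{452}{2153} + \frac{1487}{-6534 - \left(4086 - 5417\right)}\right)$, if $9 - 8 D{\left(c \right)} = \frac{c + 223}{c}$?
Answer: $\frac{8225349483}{7169317760} \approx 1.1473$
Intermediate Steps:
$D{\left(c \right)} = \frac{9}{8} - \frac{223 + c}{8 c}$ ($D{\left(c \right)} = \frac{9}{8} - \frac{\left(c + 223\right) \frac{1}{c}}{8} = \frac{9}{8} - \frac{\left(223 + c\right) \frac{1}{c}}{8} = \frac{9}{8} - \frac{\frac{1}{c} \left(223 + c\right)}{8} = \frac{9}{8} - \frac{223 + c}{8 c}$)
$D{\left(80 \right)} - \left(- \frac{452}{2153} + \frac{1487}{-6534 - \left(4086 - 5417\right)}\right) = \frac{- \frac{223}{8} + 80}{80} - \left(- \frac{452}{2153} + \frac{1487}{-6534 - \left(4086 - 5417\right)}\right) = \frac{1}{80} \cdot \frac{417}{8} - \left(- \frac{452}{2153} + \frac{1487}{-6534 - \left(4086 - 5417\right)}\right) = \frac{417}{640} - \left(- \frac{452}{2153} + \frac{1487}{-6534 - -1331}\right) = \frac{417}{640} - \left(- \frac{452}{2153} + \frac{1487}{-6534 + 1331}\right) = \frac{417}{640} - \left(- \frac{452}{2153} + \frac{1487}{-5203}\right) = \frac{417}{640} + \left(\frac{452}{2153} - - \frac{1487}{5203}\right) = \frac{417}{640} + \left(\frac{452}{2153} + \frac{1487}{5203}\right) = \frac{417}{640} + \frac{5553267}{11202059} = \frac{8225349483}{7169317760}$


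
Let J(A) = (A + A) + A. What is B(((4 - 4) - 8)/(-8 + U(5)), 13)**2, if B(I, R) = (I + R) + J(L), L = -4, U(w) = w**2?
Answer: 81/289 ≈ 0.28028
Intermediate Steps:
J(A) = 3*A (J(A) = 2*A + A = 3*A)
B(I, R) = -12 + I + R (B(I, R) = (I + R) + 3*(-4) = (I + R) - 12 = -12 + I + R)
B(((4 - 4) - 8)/(-8 + U(5)), 13)**2 = (-12 + ((4 - 4) - 8)/(-8 + 5**2) + 13)**2 = (-12 + (0 - 8)/(-8 + 25) + 13)**2 = (-12 - 8/17 + 13)**2 = (9/17)**2 = 81/289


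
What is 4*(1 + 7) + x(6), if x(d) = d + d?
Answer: 44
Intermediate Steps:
x(d) = 2*d
4*(1 + 7) + x(6) = 4*(1 + 7) + 2*6 = 4*8 + 12 = 32 + 12 = 44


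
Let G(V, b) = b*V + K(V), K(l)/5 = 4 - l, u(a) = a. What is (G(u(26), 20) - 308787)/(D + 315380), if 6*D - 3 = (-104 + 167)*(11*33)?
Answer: -308377/319192 ≈ -0.96612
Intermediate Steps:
K(l) = 20 - 5*l (K(l) = 5*(4 - l) = 20 - 5*l)
G(V, b) = 20 - 5*V + V*b (G(V, b) = b*V + (20 - 5*V) = V*b + (20 - 5*V) = 20 - 5*V + V*b)
D = 3812 (D = 1/2 + ((-104 + 167)*(11*33))/6 = 1/2 + (63*363)/6 = 1/2 + (1/6)*22869 = 1/2 + 7623/2 = 3812)
(G(u(26), 20) - 308787)/(D + 315380) = ((20 - 5*26 + 26*20) - 308787)/(3812 + 315380) = ((20 - 130 + 520) - 308787)/319192 = (410 - 308787)*(1/319192) = -308377*1/319192 = -308377/319192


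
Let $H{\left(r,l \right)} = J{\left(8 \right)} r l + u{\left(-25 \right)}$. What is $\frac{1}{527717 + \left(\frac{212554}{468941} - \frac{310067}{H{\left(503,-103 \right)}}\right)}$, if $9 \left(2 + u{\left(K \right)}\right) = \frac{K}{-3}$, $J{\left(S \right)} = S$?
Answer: $\frac{43370349433}{22887322795272052} \approx 1.895 \cdot 10^{-6}$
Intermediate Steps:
$u{\left(K \right)} = -2 - \frac{K}{27}$ ($u{\left(K \right)} = -2 + \frac{K \frac{1}{-3}}{9} = -2 + \frac{K \left(- \frac{1}{3}\right)}{9} = -2 + \frac{\left(- \frac{1}{3}\right) K}{9} = -2 - \frac{K}{27}$)
$H{\left(r,l \right)} = - \frac{29}{27} + 8 l r$ ($H{\left(r,l \right)} = 8 r l - \frac{29}{27} = 8 l r + \left(-2 + \frac{25}{27}\right) = 8 l r - \frac{29}{27} = - \frac{29}{27} + 8 l r$)
$\frac{1}{527717 + \left(\frac{212554}{468941} - \frac{310067}{H{\left(503,-103 \right)}}\right)} = \frac{1}{527717 - \left(- \frac{212554}{468941} + \frac{310067}{- \frac{29}{27} + 8 \left(-103\right) 503}\right)} = \frac{1}{527717 - \left(- \frac{212554}{468941} + \frac{310067}{- \frac{29}{27} - 414472}\right)} = \frac{1}{527717 - \left(- \frac{212554}{468941} + \frac{310067}{- \frac{11190773}{27}}\right)} = \frac{1}{527717 + \left(\frac{212554}{468941} - - \frac{8371809}{11190773}\right)} = \frac{1}{527717 + \left(\frac{212554}{468941} + \frac{8371809}{11190773}\right)} = \frac{1}{527717 + \frac{52103537591}{43370349433}} = \frac{1}{\frac{22887322795272052}{43370349433}} = \frac{43370349433}{22887322795272052}$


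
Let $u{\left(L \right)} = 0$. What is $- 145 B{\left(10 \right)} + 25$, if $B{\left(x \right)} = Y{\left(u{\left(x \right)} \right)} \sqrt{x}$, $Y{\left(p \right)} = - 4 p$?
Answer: $25$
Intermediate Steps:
$B{\left(x \right)} = 0$ ($B{\left(x \right)} = \left(-4\right) 0 \sqrt{x} = 0 \sqrt{x} = 0$)
$- 145 B{\left(10 \right)} + 25 = \left(-145\right) 0 + 25 = 0 + 25 = 25$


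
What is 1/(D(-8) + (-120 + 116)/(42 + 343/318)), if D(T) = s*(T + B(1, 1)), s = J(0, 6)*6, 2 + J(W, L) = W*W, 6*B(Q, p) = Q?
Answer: 13699/1286434 ≈ 0.010649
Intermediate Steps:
B(Q, p) = Q/6
J(W, L) = -2 + W² (J(W, L) = -2 + W*W = -2 + W²)
s = -12 (s = (-2 + 0²)*6 = (-2 + 0)*6 = -2*6 = -12)
D(T) = -2 - 12*T (D(T) = -12*(T + (⅙)*1) = -12*(T + ⅙) = -12*(⅙ + T) = -2 - 12*T)
1/(D(-8) + (-120 + 116)/(42 + 343/318)) = 1/((-2 - 12*(-8)) + (-120 + 116)/(42 + 343/318)) = 1/((-2 + 96) - 4/(42 + 343*(1/318))) = 1/(94 - 4/(42 + 343/318)) = 1/(94 - 4/13699/318) = 1/(94 - 4*318/13699) = 1/(94 - 1272/13699) = 1/(1286434/13699) = 13699/1286434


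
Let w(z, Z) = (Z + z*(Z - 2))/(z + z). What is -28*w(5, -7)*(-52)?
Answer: -37856/5 ≈ -7571.2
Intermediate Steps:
w(z, Z) = (Z + z*(-2 + Z))/(2*z) (w(z, Z) = (Z + z*(-2 + Z))/((2*z)) = (Z + z*(-2 + Z))*(1/(2*z)) = (Z + z*(-2 + Z))/(2*z))
-28*w(5, -7)*(-52) = -14*(-7 + 5*(-2 - 7))/5*(-52) = -14*(-7 + 5*(-9))/5*(-52) = -14*(-7 - 45)/5*(-52) = -14*(-52)/5*(-52) = -28*(-26/5)*(-52) = (728/5)*(-52) = -37856/5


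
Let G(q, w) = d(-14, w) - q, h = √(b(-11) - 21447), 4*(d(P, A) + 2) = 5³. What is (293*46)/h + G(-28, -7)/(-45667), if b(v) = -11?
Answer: -229/182668 - 6739*I*√21458/10729 ≈ -0.0012536 - 92.009*I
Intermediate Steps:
d(P, A) = 117/4 (d(P, A) = -2 + (¼)*5³ = -2 + (¼)*125 = -2 + 125/4 = 117/4)
h = I*√21458 (h = √(-11 - 21447) = √(-21458) = I*√21458 ≈ 146.49*I)
G(q, w) = 117/4 - q
(293*46)/h + G(-28, -7)/(-45667) = (293*46)/((I*√21458)) + (117/4 - 1*(-28))/(-45667) = 13478*(-I*√21458/21458) + (117/4 + 28)*(-1/45667) = -6739*I*√21458/10729 + (229/4)*(-1/45667) = -6739*I*√21458/10729 - 229/182668 = -229/182668 - 6739*I*√21458/10729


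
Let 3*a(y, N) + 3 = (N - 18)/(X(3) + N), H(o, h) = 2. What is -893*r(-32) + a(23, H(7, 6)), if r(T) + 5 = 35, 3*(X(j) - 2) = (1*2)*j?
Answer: -241127/9 ≈ -26792.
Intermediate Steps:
X(j) = 2 + 2*j/3 (X(j) = 2 + ((1*2)*j)/3 = 2 + (2*j)/3 = 2 + 2*j/3)
r(T) = 30 (r(T) = -5 + 35 = 30)
a(y, N) = -1 + (-18 + N)/(3*(4 + N)) (a(y, N) = -1 + ((N - 18)/((2 + (2/3)*3) + N))/3 = -1 + ((-18 + N)/((2 + 2) + N))/3 = -1 + ((-18 + N)/(4 + N))/3 = -1 + (-18 + N)/(3*(4 + N)))
-893*r(-32) + a(23, H(7, 6)) = -893*30 + 2*(-15 - 1*2)/(3*(4 + 2)) = -26790 + (2/3)*(-15 - 2)/6 = -26790 + (2/3)*(1/6)*(-17) = -26790 - 17/9 = -241127/9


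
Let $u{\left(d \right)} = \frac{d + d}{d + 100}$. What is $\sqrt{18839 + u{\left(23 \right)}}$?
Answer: $\frac{\sqrt{285020889}}{123} \approx 137.26$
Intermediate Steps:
$u{\left(d \right)} = \frac{2 d}{100 + d}$
$\sqrt{18839 + u{\left(23 \right)}} = \sqrt{18839 + 2 \cdot 23 \frac{1}{100 + 23}} = \sqrt{18839 + 2 \cdot 23 \cdot \frac{1}{123}} = \sqrt{18839 + \frac{46}{123}} = \sqrt{\frac{2317243}{123}} = \frac{\sqrt{285020889}}{123}$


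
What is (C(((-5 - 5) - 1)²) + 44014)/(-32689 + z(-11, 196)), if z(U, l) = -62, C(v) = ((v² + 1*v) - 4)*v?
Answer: -1829732/32751 ≈ -55.868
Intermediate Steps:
C(v) = v*(-4 + v + v²) (C(v) = ((v² + v) - 4)*v = ((v + v²) - 4)*v = (-4 + v + v²)*v = v*(-4 + v + v²))
(C(((-5 - 5) - 1)²) + 44014)/(-32689 + z(-11, 196)) = (((-5 - 5) - 1)²*(-4 + ((-5 - 5) - 1)² + (((-5 - 5) - 1)²)²) + 44014)/(-32689 - 62) = ((-10 - 1)²*(-4 + (-10 - 1)² + ((-10 - 1)²)²) + 44014)/(-32751) = ((-11)²*(-4 + (-11)² + ((-11)²)²) + 44014)*(-1/32751) = (121*(-4 + 121 + 121²) + 44014)*(-1/32751) = (121*(-4 + 121 + 14641) + 44014)*(-1/32751) = (121*14758 + 44014)*(-1/32751) = (1785718 + 44014)*(-1/32751) = 1829732*(-1/32751) = -1829732/32751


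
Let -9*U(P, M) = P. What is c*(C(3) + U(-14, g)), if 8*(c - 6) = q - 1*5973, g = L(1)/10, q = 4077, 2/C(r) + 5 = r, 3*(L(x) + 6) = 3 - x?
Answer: -385/3 ≈ -128.33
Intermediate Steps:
L(x) = -5 - x/3 (L(x) = -6 + (3 - x)/3 = -6 + (1 - x/3) = -5 - x/3)
C(r) = 2/(-5 + r)
g = -8/15 (g = (-5 - ⅓*1)/10 = (-5 - ⅓)*(⅒) = -16/3*⅒ = -8/15 ≈ -0.53333)
c = -231 (c = 6 + (4077 - 1*5973)/8 = 6 + (4077 - 5973)/8 = 6 + (⅛)*(-1896) = 6 - 237 = -231)
U(P, M) = -P/9
c*(C(3) + U(-14, g)) = -231*(2/(-5 + 3) - ⅑*(-14)) = -231*(2/(-2) + 14/9) = -231*(2*(-½) + 14/9) = -231*(-1 + 14/9) = -231*5/9 = -385/3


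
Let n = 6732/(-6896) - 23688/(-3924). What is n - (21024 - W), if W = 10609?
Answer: -1956194195/187916 ≈ -10410.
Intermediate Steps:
n = 950945/187916 (n = 6732*(-1/6896) - 23688*(-1/3924) = -1683/1724 + 658/109 = 950945/187916 ≈ 5.0605)
n - (21024 - W) = 950945/187916 - (21024 - 1*10609) = 950945/187916 - (21024 - 10609) = 950945/187916 - 1*10415 = 950945/187916 - 10415 = -1956194195/187916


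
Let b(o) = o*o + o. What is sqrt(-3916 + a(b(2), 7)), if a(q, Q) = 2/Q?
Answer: I*sqrt(191870)/7 ≈ 62.576*I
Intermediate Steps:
b(o) = o + o**2 (b(o) = o**2 + o = o + o**2)
sqrt(-3916 + a(b(2), 7)) = sqrt(-3916 + 2/7) = sqrt(-27410/7) = I*sqrt(191870)/7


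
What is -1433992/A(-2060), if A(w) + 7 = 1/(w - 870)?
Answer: 4201596560/20511 ≈ 2.0485e+5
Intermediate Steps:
A(w) = -7 + 1/(-870 + w) (A(w) = -7 + 1/(w - 870) = -7 + 1/(-870 + w))
-1433992/A(-2060) = -1433992*(-870 - 2060)/(6091 - 7*(-2060)) = -1433992*(-2930/(6091 + 14420)) = -1433992/((-1/2930*20511)) = -1433992/(-20511/2930) = -1433992*(-2930/20511) = 4201596560/20511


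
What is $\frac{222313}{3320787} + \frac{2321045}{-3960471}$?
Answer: $- \frac{2275743957664}{4383960203559} \approx -0.51911$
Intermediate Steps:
$\frac{222313}{3320787} + \frac{2321045}{-3960471} = 222313 \cdot \frac{1}{3320787} + 2321045 \left(- \frac{1}{3960471}\right) = \frac{222313}{3320787} - \frac{2321045}{3960471} = - \frac{2275743957664}{4383960203559}$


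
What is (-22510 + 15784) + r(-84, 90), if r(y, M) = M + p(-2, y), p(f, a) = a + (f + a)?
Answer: -6806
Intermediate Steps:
p(f, a) = f + 2*a (p(f, a) = a + (a + f) = f + 2*a)
r(y, M) = -2 + M + 2*y (r(y, M) = M + (-2 + 2*y) = -2 + M + 2*y)
(-22510 + 15784) + r(-84, 90) = (-22510 + 15784) + (-2 + 90 + 2*(-84)) = -6726 + (-2 + 90 - 168) = -6726 - 80 = -6806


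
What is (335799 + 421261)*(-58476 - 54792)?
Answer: -85750672080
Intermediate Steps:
(335799 + 421261)*(-58476 - 54792) = 757060*(-113268) = -85750672080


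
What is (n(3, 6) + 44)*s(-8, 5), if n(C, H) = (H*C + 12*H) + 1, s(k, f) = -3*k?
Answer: 3240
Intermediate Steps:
n(C, H) = 1 + 12*H + C*H (n(C, H) = (C*H + 12*H) + 1 = (12*H + C*H) + 1 = 1 + 12*H + C*H)
(n(3, 6) + 44)*s(-8, 5) = ((1 + 12*6 + 3*6) + 44)*(-3*(-8)) = ((1 + 72 + 18) + 44)*24 = (91 + 44)*24 = 135*24 = 3240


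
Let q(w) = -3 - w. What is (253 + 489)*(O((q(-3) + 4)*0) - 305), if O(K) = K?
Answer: -226310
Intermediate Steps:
(253 + 489)*(O((q(-3) + 4)*0) - 305) = (253 + 489)*(((-3 - 1*(-3)) + 4)*0 - 305) = 742*(((-3 + 3) + 4)*0 - 305) = 742*((0 + 4)*0 - 305) = 742*(4*0 - 305) = 742*(0 - 305) = 742*(-305) = -226310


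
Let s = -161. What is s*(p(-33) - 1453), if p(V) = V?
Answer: 239246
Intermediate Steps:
s*(p(-33) - 1453) = -161*(-33 - 1453) = -161*(-1486) = 239246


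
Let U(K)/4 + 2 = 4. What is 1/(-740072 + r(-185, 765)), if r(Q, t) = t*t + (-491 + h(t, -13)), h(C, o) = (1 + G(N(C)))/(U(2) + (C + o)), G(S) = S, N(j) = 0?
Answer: -760/118056879 ≈ -6.4376e-6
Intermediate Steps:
U(K) = 8 (U(K) = -8 + 4*4 = -8 + 16 = 8)
h(C, o) = 1/(8 + C + o) (h(C, o) = (1 + 0)/(8 + (C + o)) = 1/(8 + C + o))
r(Q, t) = -491 + t² + 1/(-5 + t) (r(Q, t) = t*t + (-491 + 1/(8 + t - 13)) = t² + (-491 + 1/(-5 + t)) = -491 + t² + 1/(-5 + t))
1/(-740072 + r(-185, 765)) = 1/(-740072 + (1 + (-491 + 765²)*(-5 + 765))/(-5 + 765)) = 1/(-740072 + (1 + (-491 + 585225)*760)/760) = 1/(-740072 + (1 + 584734*760)/760) = 1/(-740072 + (1 + 444397840)/760) = 1/(-740072 + (1/760)*444397841) = 1/(-740072 + 444397841/760) = 1/(-118056879/760) = -760/118056879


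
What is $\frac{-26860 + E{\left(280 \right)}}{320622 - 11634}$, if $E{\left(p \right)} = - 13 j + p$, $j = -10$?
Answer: $- \frac{13225}{154494} \approx -0.085602$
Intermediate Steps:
$E{\left(p \right)} = 130 + p$ ($E{\left(p \right)} = \left(-13\right) \left(-10\right) + p = 130 + p$)
$\frac{-26860 + E{\left(280 \right)}}{320622 - 11634} = \frac{-26860 + \left(130 + 280\right)}{320622 - 11634} = \frac{-26860 + 410}{308988} = \left(-26450\right) \frac{1}{308988} = - \frac{13225}{154494}$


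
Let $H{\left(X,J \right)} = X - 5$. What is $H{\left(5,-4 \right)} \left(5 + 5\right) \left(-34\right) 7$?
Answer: $0$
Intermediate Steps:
$H{\left(X,J \right)} = -5 + X$ ($H{\left(X,J \right)} = X - 5 = -5 + X$)
$H{\left(5,-4 \right)} \left(5 + 5\right) \left(-34\right) 7 = \left(-5 + 5\right) \left(5 + 5\right) \left(-34\right) 7 = 0 \cdot 10 \left(-34\right) 7 = 0 \left(-34\right) 7 = 0 \cdot 7 = 0$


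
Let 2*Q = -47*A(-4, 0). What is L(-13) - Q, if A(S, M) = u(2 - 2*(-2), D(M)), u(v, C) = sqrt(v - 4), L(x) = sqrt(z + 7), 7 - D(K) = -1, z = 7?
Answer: sqrt(14) + 47*sqrt(2)/2 ≈ 36.976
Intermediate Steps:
D(K) = 8 (D(K) = 7 - 1*(-1) = 7 + 1 = 8)
L(x) = sqrt(14) (L(x) = sqrt(7 + 7) = sqrt(14))
u(v, C) = sqrt(-4 + v)
A(S, M) = sqrt(2) (A(S, M) = sqrt(-4 + (2 - 2*(-2))) = sqrt(-4 + (2 + 4)) = sqrt(-4 + 6) = sqrt(2))
Q = -47*sqrt(2)/2 (Q = (-47*sqrt(2))/2 = -47*sqrt(2)/2 ≈ -33.234)
L(-13) - Q = sqrt(14) - (-47)*sqrt(2)/2 = sqrt(14) + 47*sqrt(2)/2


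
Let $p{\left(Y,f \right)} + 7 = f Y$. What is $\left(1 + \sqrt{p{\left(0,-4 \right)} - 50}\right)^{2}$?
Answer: $\left(1 + i \sqrt{57}\right)^{2} \approx -56.0 + 15.1 i$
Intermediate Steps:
$p{\left(Y,f \right)} = -7 + Y f$ ($p{\left(Y,f \right)} = -7 + f Y = -7 + Y f$)
$\left(1 + \sqrt{p{\left(0,-4 \right)} - 50}\right)^{2} = \left(1 + \sqrt{\left(-7 + 0 \left(-4\right)\right) - 50}\right)^{2} = \left(1 + \sqrt{\left(-7 + 0\right) - 50}\right)^{2} = \left(1 + \sqrt{-7 - 50}\right)^{2} = \left(1 + \sqrt{-57}\right)^{2} = \left(1 + i \sqrt{57}\right)^{2}$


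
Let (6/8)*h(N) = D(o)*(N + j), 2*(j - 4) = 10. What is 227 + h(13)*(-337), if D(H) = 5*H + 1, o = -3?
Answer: 415865/3 ≈ 1.3862e+5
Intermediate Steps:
j = 9 (j = 4 + (1/2)*10 = 4 + 5 = 9)
D(H) = 1 + 5*H
h(N) = -168 - 56*N/3 (h(N) = 4*((1 + 5*(-3))*(N + 9))/3 = 4*((1 - 15)*(9 + N))/3 = 4*(-14*(9 + N))/3 = 4*(-126 - 14*N)/3 = -168 - 56*N/3)
227 + h(13)*(-337) = 227 + (-168 - 56/3*13)*(-337) = 227 + (-168 - 728/3)*(-337) = 227 - 1232/3*(-337) = 227 + 415184/3 = 415865/3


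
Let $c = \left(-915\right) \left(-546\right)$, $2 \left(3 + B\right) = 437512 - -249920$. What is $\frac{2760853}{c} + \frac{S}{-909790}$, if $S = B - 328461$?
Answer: $\frac{872535437}{158370030} \approx 5.5095$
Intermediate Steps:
$B = 343713$ ($B = -3 + \frac{437512 - -249920}{2} = -3 + \frac{437512 + 249920}{2} = -3 + \frac{1}{2} \cdot 687432 = -3 + 343716 = 343713$)
$c = 499590$
$S = 15252$ ($S = 343713 - 328461 = 15252$)
$\frac{2760853}{c} + \frac{S}{-909790} = \frac{2760853}{499590} + \frac{15252}{-909790} = 2760853 \cdot \frac{1}{499590} + 15252 \left(- \frac{1}{909790}\right) = \frac{2760853}{499590} - \frac{186}{11095} = \frac{872535437}{158370030}$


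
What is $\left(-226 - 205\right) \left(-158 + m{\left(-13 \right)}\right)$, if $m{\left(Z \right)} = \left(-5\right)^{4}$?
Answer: $-201277$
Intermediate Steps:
$m{\left(Z \right)} = 625$
$\left(-226 - 205\right) \left(-158 + m{\left(-13 \right)}\right) = \left(-226 - 205\right) \left(-158 + 625\right) = \left(-431\right) 467 = -201277$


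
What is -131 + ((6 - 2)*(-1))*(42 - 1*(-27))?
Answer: -407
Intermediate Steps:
-131 + ((6 - 2)*(-1))*(42 - 1*(-27)) = -131 + (4*(-1))*(42 + 27) = -131 - 4*69 = -131 - 276 = -407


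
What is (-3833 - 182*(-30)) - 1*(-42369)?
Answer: 43996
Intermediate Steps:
(-3833 - 182*(-30)) - 1*(-42369) = (-3833 + 5460) + 42369 = 1627 + 42369 = 43996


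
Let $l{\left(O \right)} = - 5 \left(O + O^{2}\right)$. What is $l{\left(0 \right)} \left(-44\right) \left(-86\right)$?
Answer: $0$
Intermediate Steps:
$l{\left(O \right)} = - 5 O - 5 O^{2}$
$l{\left(0 \right)} \left(-44\right) \left(-86\right) = \left(-5\right) 0 \left(1 + 0\right) \left(-44\right) \left(-86\right) = \left(-5\right) 0 \cdot 1 \left(-44\right) \left(-86\right) = 0 \left(-44\right) \left(-86\right) = 0 \left(-86\right) = 0$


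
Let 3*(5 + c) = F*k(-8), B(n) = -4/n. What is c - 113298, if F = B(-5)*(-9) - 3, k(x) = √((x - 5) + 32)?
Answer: -113303 - 17*√19/5 ≈ -1.1332e+5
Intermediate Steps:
k(x) = √(27 + x) (k(x) = √((-5 + x) + 32) = √(27 + x))
F = -51/5 (F = -4/(-5)*(-9) - 3 = -4*(-⅕)*(-9) - 3 = (⅘)*(-9) - 3 = -36/5 - 3 = -51/5 ≈ -10.200)
c = -5 - 17*√19/5 (c = -5 + (-51*√(27 - 8)/5)/3 = -5 + (-51*√19/5)/3 = -5 - 17*√19/5 ≈ -19.820)
c - 113298 = (-5 - 17*√19/5) - 113298 = -113303 - 17*√19/5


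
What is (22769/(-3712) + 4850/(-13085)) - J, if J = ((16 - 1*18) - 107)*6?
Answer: 6289967703/9714304 ≈ 647.50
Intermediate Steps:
J = -654 (J = ((16 - 18) - 107)*6 = (-2 - 107)*6 = -109*6 = -654)
(22769/(-3712) + 4850/(-13085)) - J = (22769/(-3712) + 4850/(-13085)) - 1*(-654) = (22769*(-1/3712) + 4850*(-1/13085)) + 654 = (-22769/3712 - 970/2617) + 654 = -63187113/9714304 + 654 = 6289967703/9714304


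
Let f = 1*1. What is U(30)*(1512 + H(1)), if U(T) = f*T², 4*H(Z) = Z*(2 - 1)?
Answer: 1361025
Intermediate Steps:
f = 1
H(Z) = Z/4 (H(Z) = (Z*(2 - 1))/4 = (Z*1)/4 = Z/4)
U(T) = T² (U(T) = 1*T² = T²)
U(30)*(1512 + H(1)) = 30²*(1512 + (¼)*1) = 900*(1512 + ¼) = 900*(6049/4) = 1361025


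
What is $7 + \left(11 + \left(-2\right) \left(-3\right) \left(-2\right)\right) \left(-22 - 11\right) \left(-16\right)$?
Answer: $-521$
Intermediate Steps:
$7 + \left(11 + \left(-2\right) \left(-3\right) \left(-2\right)\right) \left(-22 - 11\right) \left(-16\right) = 7 + \left(11 + 6 \left(-2\right)\right) \left(-33\right) \left(-16\right) = 7 + \left(11 - 12\right) \left(-33\right) \left(-16\right) = 7 + \left(-1\right) \left(-33\right) \left(-16\right) = 7 + 33 \left(-16\right) = 7 - 528 = -521$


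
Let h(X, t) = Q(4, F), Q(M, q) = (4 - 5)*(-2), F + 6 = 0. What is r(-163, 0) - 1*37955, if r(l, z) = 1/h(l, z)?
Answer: -75909/2 ≈ -37955.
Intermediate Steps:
F = -6 (F = -6 + 0 = -6)
Q(M, q) = 2 (Q(M, q) = -1*(-2) = 2)
h(X, t) = 2
r(l, z) = 1/2
r(-163, 0) - 1*37955 = 1/2 - 1*37955 = 1/2 - 37955 = -75909/2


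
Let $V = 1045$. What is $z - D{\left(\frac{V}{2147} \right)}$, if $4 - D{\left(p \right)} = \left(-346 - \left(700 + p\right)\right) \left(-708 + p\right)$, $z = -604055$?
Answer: $\frac{1740979726}{12769} \approx 1.3634 \cdot 10^{5}$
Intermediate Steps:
$D{\left(p \right)} = 4 - \left(-1046 - p\right) \left(-708 + p\right)$ ($D{\left(p \right)} = 4 - \left(-346 - \left(700 + p\right)\right) \left(-708 + p\right) = 4 - \left(-1046 - p\right) \left(-708 + p\right)$)
$z - D{\left(\frac{V}{2147} \right)} = -604055 - \left(-740564 + \left(\frac{1045}{2147}\right)^{2} + 338 \cdot \frac{1045}{2147}\right) = -604055 - \left(-740564 + \left(1045 \cdot \frac{1}{2147}\right)^{2} + 338 \cdot 1045 \cdot \frac{1}{2147}\right) = -604055 - \left(-740564 + \left(\frac{55}{113}\right)^{2} + 338 \cdot \frac{55}{113}\right) = -604055 - \left(-740564 + \frac{3025}{12769} + \frac{18590}{113}\right) = -604055 - - \frac{9454158021}{12769} = -604055 + \frac{9454158021}{12769} = \frac{1740979726}{12769}$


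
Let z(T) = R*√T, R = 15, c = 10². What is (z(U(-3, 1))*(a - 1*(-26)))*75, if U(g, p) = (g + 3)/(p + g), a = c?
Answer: 0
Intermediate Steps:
c = 100
a = 100
U(g, p) = (3 + g)/(g + p)
z(T) = 15*√T
(z(U(-3, 1))*(a - 1*(-26)))*75 = ((15*√((3 - 3)/(-3 + 1)))*(100 - 1*(-26)))*75 = ((15*√(0/(-2)))*(100 + 26))*75 = ((15*√(-½*0))*126)*75 = ((15*√0)*126)*75 = ((15*0)*126)*75 = (0*126)*75 = 0*75 = 0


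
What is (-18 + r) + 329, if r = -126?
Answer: 185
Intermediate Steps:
(-18 + r) + 329 = (-18 - 126) + 329 = -144 + 329 = 185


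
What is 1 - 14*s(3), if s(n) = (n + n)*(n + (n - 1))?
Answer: -419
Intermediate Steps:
s(n) = 2*n*(-1 + 2*n) (s(n) = (2*n)*(n + (-1 + n)) = (2*n)*(-1 + 2*n) = 2*n*(-1 + 2*n))
1 - 14*s(3) = 1 - 28*3*(-1 + 2*3) = 1 - 28*3*(-1 + 6) = 1 - 28*3*5 = 1 - 14*30 = 1 - 420 = -419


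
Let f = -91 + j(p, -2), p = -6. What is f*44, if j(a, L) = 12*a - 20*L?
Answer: -5412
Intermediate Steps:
j(a, L) = -20*L + 12*a
f = -123 (f = -91 + (-20*(-2) + 12*(-6)) = -91 + (40 - 72) = -91 - 32 = -123)
f*44 = -123*44 = -5412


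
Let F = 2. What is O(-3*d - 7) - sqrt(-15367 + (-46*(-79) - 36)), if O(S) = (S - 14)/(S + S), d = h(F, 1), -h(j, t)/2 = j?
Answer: -9/10 - I*sqrt(11769) ≈ -0.9 - 108.48*I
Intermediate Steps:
h(j, t) = -2*j
d = -4 (d = -2*2 = -4)
O(S) = (-14 + S)/(2*S) (O(S) = (-14 + S)/((2*S)) = (-14 + S)*(1/(2*S)) = (-14 + S)/(2*S))
O(-3*d - 7) - sqrt(-15367 + (-46*(-79) - 36)) = (-14 + (-3*(-4) - 7))/(2*(-3*(-4) - 7)) - sqrt(-15367 + (-46*(-79) - 36)) = (-14 + (12 - 7))/(2*(12 - 7)) - sqrt(-15367 + (3634 - 36)) = (1/2)*(-14 + 5)/5 - sqrt(-15367 + 3598) = (1/2)*(1/5)*(-9) - sqrt(-11769) = -9/10 - I*sqrt(11769)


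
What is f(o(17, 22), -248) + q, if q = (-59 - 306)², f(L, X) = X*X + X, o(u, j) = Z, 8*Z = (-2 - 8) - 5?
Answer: 194481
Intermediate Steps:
Z = -15/8 (Z = ((-2 - 8) - 5)/8 = (-10 - 5)/8 = (⅛)*(-15) = -15/8 ≈ -1.8750)
o(u, j) = -15/8
f(L, X) = X + X² (f(L, X) = X² + X = X + X²)
q = 133225 (q = (-365)² = 133225)
f(o(17, 22), -248) + q = -248*(1 - 248) + 133225 = -248*(-247) + 133225 = 61256 + 133225 = 194481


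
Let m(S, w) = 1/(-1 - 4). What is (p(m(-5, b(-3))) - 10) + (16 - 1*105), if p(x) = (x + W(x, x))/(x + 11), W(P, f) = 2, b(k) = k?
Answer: -593/6 ≈ -98.833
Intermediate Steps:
m(S, w) = -⅕ (m(S, w) = 1/(-5) = -⅕)
p(x) = (2 + x)/(11 + x) (p(x) = (x + 2)/(x + 11) = (2 + x)/(11 + x))
(p(m(-5, b(-3))) - 10) + (16 - 1*105) = ((2 - ⅕)/(11 - ⅕) - 10) + (16 - 1*105) = ((9/5)/(54/5) - 10) + (16 - 105) = ((5/54)*(9/5) - 10) - 89 = (⅙ - 10) - 89 = -59/6 - 89 = -593/6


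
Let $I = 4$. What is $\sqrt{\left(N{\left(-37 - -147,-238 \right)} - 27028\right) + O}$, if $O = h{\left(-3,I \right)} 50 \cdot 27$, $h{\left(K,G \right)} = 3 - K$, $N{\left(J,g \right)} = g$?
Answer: $37 i \sqrt{14} \approx 138.44 i$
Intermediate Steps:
$O = 8100$ ($O = \left(3 - -3\right) 50 \cdot 27 = \left(3 + 3\right) 50 \cdot 27 = 6 \cdot 50 \cdot 27 = 300 \cdot 27 = 8100$)
$\sqrt{\left(N{\left(-37 - -147,-238 \right)} - 27028\right) + O} = \sqrt{\left(-238 - 27028\right) + 8100} = \sqrt{-27266 + 8100} = \sqrt{-19166} = 37 i \sqrt{14}$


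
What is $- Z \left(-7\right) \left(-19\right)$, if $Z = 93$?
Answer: $-12369$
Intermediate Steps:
$- Z \left(-7\right) \left(-19\right) = - 93 \left(-7\right) \left(-19\right) = - \left(-651\right) \left(-19\right) = \left(-1\right) 12369 = -12369$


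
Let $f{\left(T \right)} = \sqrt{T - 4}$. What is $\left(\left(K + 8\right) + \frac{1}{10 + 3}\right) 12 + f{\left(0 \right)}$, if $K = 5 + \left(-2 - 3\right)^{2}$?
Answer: $\frac{5940}{13} + 2 i \approx 456.92 + 2.0 i$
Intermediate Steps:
$f{\left(T \right)} = \sqrt{-4 + T}$
$K = 30$ ($K = 5 + \left(-5\right)^{2} = 5 + 25 = 30$)
$\left(\left(K + 8\right) + \frac{1}{10 + 3}\right) 12 + f{\left(0 \right)} = \left(\left(30 + 8\right) + \frac{1}{10 + 3}\right) 12 + \sqrt{-4 + 0} = \left(38 + \frac{1}{13}\right) 12 + \sqrt{-4} = \left(38 + \frac{1}{13}\right) 12 + 2 i = \frac{495}{13} \cdot 12 + 2 i = \frac{5940}{13} + 2 i$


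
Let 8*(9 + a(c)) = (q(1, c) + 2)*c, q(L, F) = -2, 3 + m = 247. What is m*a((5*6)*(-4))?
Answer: -2196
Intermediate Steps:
m = 244 (m = -3 + 247 = 244)
a(c) = -9 (a(c) = -9 + ((-2 + 2)*c)/8 = -9 + (0*c)/8 = -9 + (⅛)*0 = -9 + 0 = -9)
m*a((5*6)*(-4)) = 244*(-9) = -2196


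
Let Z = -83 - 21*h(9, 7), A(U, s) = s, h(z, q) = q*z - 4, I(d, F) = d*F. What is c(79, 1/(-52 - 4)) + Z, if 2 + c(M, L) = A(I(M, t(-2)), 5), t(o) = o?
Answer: -1319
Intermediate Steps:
I(d, F) = F*d
h(z, q) = -4 + q*z
c(M, L) = 3 (c(M, L) = -2 + 5 = 3)
Z = -1322 (Z = -83 - 21*(-4 + 7*9) = -83 - 21*(-4 + 63) = -83 - 21*59 = -83 - 1239 = -1322)
c(79, 1/(-52 - 4)) + Z = 3 - 1322 = -1319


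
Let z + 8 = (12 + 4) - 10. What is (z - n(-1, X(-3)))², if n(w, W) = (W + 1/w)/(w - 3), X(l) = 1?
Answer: 4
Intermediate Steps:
n(w, W) = (W + 1/w)/(-3 + w)
z = -2 (z = -8 + ((12 + 4) - 10) = -8 + (16 - 10) = -8 + 6 = -2)
(z - n(-1, X(-3)))² = (-2 - (1 + 1*(-1))/((-1)*(-3 - 1)))² = (-2 - (-1)*(1 - 1)/(-4))² = (-2 - (-1)*(-1)*0/4)² = (-2 - 1*0)² = (-2 + 0)² = (-2)² = 4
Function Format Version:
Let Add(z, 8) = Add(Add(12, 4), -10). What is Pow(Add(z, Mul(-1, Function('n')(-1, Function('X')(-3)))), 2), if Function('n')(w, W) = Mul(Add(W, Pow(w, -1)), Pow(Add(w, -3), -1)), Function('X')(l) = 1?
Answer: 4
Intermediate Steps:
Function('n')(w, W) = Mul(Pow(Add(-3, w), -1), Add(W, Pow(w, -1))) (Function('n')(w, W) = Mul(Add(W, Pow(w, -1)), Pow(Add(-3, w), -1)) = Mul(Pow(Add(-3, w), -1), Add(W, Pow(w, -1))))
z = -2 (z = Add(-8, Add(Add(12, 4), -10)) = Add(-8, Add(16, -10)) = Add(-8, 6) = -2)
Pow(Add(z, Mul(-1, Function('n')(-1, Function('X')(-3)))), 2) = Pow(Add(-2, Mul(-1, Mul(Pow(-1, -1), Pow(Add(-3, -1), -1), Add(1, Mul(1, -1))))), 2) = Pow(Add(-2, Mul(-1, Mul(-1, Pow(-4, -1), Add(1, -1)))), 2) = Pow(Add(-2, Mul(-1, Mul(-1, Rational(-1, 4), 0))), 2) = Pow(Add(-2, Mul(-1, 0)), 2) = Pow(Add(-2, 0), 2) = Pow(-2, 2) = 4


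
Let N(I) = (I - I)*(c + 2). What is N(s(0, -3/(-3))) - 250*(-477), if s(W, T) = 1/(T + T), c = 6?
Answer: 119250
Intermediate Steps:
s(W, T) = 1/(2*T)
N(I) = 0 (N(I) = (I - I)*(6 + 2) = 0*8 = 0)
N(s(0, -3/(-3))) - 250*(-477) = 0 - 250*(-477) = 0 + 119250 = 119250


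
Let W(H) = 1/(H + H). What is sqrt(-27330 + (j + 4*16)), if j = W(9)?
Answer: I*sqrt(981574)/6 ≈ 165.12*I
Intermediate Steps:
W(H) = 1/(2*H)
j = 1/18 (j = (1/2)/9 = (1/2)*(1/9) = 1/18 ≈ 0.055556)
sqrt(-27330 + (j + 4*16)) = sqrt(-27330 + (1/18 + 4*16)) = sqrt(-27330 + (1/18 + 64)) = sqrt(-27330 + 1153/18) = sqrt(-490787/18) = I*sqrt(981574)/6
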